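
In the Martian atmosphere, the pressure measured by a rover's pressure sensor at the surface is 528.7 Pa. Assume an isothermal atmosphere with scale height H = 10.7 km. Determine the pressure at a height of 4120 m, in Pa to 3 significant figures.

P ≈ 360 Pa

Barometric formula: P = P₀ exp(−z/H).
z/H = 4120.0/10700 = 0.38505; exp(−0.38505) = 0.68042.
P = 528.7 × 0.68042 = 359.74 Pa.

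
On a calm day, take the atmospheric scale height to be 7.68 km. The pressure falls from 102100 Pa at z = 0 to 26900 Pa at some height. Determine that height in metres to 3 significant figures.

Invert the barometric formula: z = H ln(P₀/P).
P₀/P = 102100/26900 = 3.7955; ln(3.7955) = 1.3338.
z = 7680.0 × 1.3338 = 10244 m.

z ≈ 10200 m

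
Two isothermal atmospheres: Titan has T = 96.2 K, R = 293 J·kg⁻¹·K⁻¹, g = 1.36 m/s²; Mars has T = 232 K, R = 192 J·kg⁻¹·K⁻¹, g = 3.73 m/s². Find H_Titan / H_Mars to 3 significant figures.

H_Titan/H_Mars ≈ 1.74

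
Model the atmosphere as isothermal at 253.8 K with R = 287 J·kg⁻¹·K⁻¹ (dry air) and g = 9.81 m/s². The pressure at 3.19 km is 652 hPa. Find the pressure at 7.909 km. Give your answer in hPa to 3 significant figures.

Scale height: H = RT/g = 287 × 253.8 / 9.81 = 7425.1 m.
Between two levels, P₂ = P₁ exp(−Δz/H) with Δz = z₂ − z₁.
Δz = 7909.0 − 3190.0 = 4719.0 m; Δz/H = 4719.0/7425.1 = 0.63555.
P₂ = 652 × exp(−0.63555) = 652 × 0.52964 = 345.33 hPa.

P ≈ 345 hPa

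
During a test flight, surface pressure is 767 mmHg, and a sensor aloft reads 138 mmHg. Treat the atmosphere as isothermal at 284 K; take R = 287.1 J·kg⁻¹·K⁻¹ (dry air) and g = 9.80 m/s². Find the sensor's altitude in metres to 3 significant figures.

Scale height: H = RT/g = 287.1 × 284 / 9.80 = 8320.0 m.
Invert the barometric formula: z = H ln(P₀/P).
P₀/P = 767/138 = 5.5580; ln(5.5580) = 1.7152.
z = 8320.0 × 1.7152 = 14270 m.

z ≈ 14300 m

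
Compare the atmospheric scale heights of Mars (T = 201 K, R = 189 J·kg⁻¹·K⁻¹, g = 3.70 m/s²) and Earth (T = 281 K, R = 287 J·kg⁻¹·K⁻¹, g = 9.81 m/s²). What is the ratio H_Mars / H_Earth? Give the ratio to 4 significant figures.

H = RT/g for each body.
H_Mars = 189 × 201 / 3.70 = 10267 m.
H_Earth = 287 × 281 / 9.81 = 8220.9 m.
H_Mars/H_Earth = 10267/8220.9 = 1.2489.

H_Mars/H_Earth ≈ 1.249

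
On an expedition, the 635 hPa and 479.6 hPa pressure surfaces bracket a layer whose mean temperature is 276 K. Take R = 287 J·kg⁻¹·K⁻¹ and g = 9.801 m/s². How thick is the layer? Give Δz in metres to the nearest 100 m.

Δz ≈ 2300 m

Hypsometric equation: Δz = (R T̄/g) ln(P₁/P₂).
R T̄/g = 287 × 276 / 9.801 = 8082.0 m.
ln(635/479.6) = ln(1.3240) = 0.28066.
Δz = 8082.0 × 0.28066 = 2268.3 m.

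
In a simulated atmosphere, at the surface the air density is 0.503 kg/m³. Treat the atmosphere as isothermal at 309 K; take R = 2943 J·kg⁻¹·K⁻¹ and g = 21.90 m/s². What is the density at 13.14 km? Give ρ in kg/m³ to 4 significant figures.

ρ ≈ 0.3666 kg/m³

Scale height: H = RT/g = 2943 × 309 / 21.90 = 41525 m.
In an isothermal atmosphere, density decays like pressure: ρ = ρ₀ exp(−z/H).
z/H = 13140/41525 = 0.31644; exp(−0.31644) = 0.72874.
ρ = 0.503 × 0.72874 = 0.36656 kg/m³.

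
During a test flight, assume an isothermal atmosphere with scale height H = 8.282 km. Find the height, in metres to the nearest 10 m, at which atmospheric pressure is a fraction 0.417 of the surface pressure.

z ≈ 7240 m

Set P/P₀ = exp(−z/H) = 0.417, so z = −H ln(0.417).
−ln(0.417) = 0.87467; z = 8282.0 × 0.87467 = 7244.0 m.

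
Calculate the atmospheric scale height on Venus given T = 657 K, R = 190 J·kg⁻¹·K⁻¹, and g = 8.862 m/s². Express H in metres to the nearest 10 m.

H ≈ 14090 m

The scale height of an isothermal atmosphere is H = RT/g.
H = 190 × 657 / 8.862 = 124830/8.862 = 14086 m.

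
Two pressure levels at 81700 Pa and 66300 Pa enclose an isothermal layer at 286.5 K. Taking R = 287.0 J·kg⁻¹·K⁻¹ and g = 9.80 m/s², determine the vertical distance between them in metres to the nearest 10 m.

Δz ≈ 1750 m

Hypsometric equation: Δz = (R T̄/g) ln(P₁/P₂).
R T̄/g = 287.0 × 286.5 / 9.80 = 8390.4 m.
ln(81700/66300) = ln(1.2323) = 0.20888.
Δz = 8390.4 × 0.20888 = 1752.6 m.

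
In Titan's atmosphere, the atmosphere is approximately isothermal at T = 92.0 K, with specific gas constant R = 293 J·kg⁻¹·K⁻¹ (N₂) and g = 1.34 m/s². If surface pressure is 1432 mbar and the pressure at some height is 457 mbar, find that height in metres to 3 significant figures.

z ≈ 23000 m

Scale height: H = RT/g = 293 × 92.0 / 1.34 = 20116 m.
Invert the barometric formula: z = H ln(P₀/P).
P₀/P = 1432/457 = 3.1335; ln(3.1335) = 1.1422.
z = 20116 × 1.1422 = 22976 m.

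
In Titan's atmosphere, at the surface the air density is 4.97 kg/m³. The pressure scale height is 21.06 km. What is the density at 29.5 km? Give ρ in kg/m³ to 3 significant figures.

In an isothermal atmosphere, density decays like pressure: ρ = ρ₀ exp(−z/H).
z/H = 29500/21060 = 1.4008; exp(−1.4008) = 0.24640.
ρ = 4.97 × 0.24640 = 1.2246 kg/m³.

ρ ≈ 1.22 kg/m³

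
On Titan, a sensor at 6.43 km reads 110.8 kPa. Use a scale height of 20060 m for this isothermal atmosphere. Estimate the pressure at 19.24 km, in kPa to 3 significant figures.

Between two levels, P₂ = P₁ exp(−Δz/H) with Δz = z₂ − z₁.
Δz = 19240 − 6430.0 = 12810 m; Δz/H = 12810/20060 = 0.63858.
P₂ = 110.8 × exp(−0.63858) = 110.8 × 0.52804 = 58.507 kPa.

P ≈ 58.5 kPa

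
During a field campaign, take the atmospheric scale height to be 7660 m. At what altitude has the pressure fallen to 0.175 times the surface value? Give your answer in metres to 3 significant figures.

Set P/P₀ = exp(−z/H) = 0.175, so z = −H ln(0.175).
−ln(0.175) = 1.7430; z = 7660.0 × 1.7430 = 13351 m.

z ≈ 13400 m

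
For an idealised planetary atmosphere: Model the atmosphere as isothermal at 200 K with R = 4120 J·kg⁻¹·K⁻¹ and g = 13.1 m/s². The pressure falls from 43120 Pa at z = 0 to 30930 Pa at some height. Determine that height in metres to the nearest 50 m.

Scale height: H = RT/g = 4120 × 200 / 13.1 = 62901 m.
Invert the barometric formula: z = H ln(P₀/P).
P₀/P = 43120/30930 = 1.3941; ln(1.3941) = 0.33225.
z = 62901 × 0.33225 = 20899 m.

z ≈ 20900 m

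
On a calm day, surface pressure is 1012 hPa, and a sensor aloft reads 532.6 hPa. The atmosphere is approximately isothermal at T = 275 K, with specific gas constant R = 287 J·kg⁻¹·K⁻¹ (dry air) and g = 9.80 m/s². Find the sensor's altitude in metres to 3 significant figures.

z ≈ 5170 m

Scale height: H = RT/g = 287 × 275 / 9.80 = 8053.6 m.
Invert the barometric formula: z = H ln(P₀/P).
P₀/P = 1012/532.6 = 1.9001; ln(1.9001) = 0.64191.
z = 8053.6 × 0.64191 = 5169.7 m.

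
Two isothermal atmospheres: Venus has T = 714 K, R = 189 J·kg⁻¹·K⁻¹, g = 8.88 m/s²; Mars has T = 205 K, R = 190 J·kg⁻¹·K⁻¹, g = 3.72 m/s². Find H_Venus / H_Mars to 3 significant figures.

H = RT/g for each body.
H_Venus = 189 × 714 / 8.88 = 15197 m.
H_Mars = 190 × 205 / 3.72 = 10470 m.
H_Venus/H_Mars = 15197/10470 = 1.4515.

H_Venus/H_Mars ≈ 1.45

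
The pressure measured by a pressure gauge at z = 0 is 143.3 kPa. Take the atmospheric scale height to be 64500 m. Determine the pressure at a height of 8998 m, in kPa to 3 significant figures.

P ≈ 125 kPa

Barometric formula: P = P₀ exp(−z/H).
z/H = 8998.0/64500 = 0.13950; exp(−0.13950) = 0.86979.
P = 143.3 × 0.86979 = 124.64 kPa.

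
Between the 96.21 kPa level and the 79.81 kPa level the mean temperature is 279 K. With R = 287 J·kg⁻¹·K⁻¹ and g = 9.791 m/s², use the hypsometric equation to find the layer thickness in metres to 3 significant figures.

Hypsometric equation: Δz = (R T̄/g) ln(P₁/P₂).
R T̄/g = 287 × 279 / 9.791 = 8178.2 m.
ln(96.21/79.81) = ln(1.2055) = 0.18689.
Δz = 8178.2 × 0.18689 = 1528.4 m.

Δz ≈ 1530 m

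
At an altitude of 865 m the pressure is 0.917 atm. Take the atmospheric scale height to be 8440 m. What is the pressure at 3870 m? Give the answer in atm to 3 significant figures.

P ≈ 0.642 atm

Between two levels, P₂ = P₁ exp(−Δz/H) with Δz = z₂ − z₁.
Δz = 3870.0 − 865.00 = 3005.0 m; Δz/H = 3005.0/8440.0 = 0.35604.
P₂ = 0.917 × exp(−0.35604) = 0.917 × 0.70044 = 0.64230 atm.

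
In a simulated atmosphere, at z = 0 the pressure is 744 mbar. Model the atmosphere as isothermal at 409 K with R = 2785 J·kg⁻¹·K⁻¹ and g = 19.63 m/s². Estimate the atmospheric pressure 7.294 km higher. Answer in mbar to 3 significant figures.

P ≈ 656 mbar

Scale height: H = RT/g = 2785 × 409 / 19.63 = 58027 m.
Barometric formula: P = P₀ exp(−z/H).
z/H = 7294.0/58027 = 0.12570; exp(−0.12570) = 0.88188.
P = 744 × 0.88188 = 656.12 mbar.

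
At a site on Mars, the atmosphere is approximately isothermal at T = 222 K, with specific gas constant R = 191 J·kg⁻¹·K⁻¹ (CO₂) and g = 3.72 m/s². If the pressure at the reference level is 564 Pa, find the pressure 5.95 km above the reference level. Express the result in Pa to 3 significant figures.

P ≈ 335 Pa

Scale height: H = RT/g = 191 × 222 / 3.72 = 11398 m.
Barometric formula: P = P₀ exp(−z/H).
z/H = 5950.0/11398 = 0.52202; exp(−0.52202) = 0.59332.
P = 564 × 0.59332 = 334.63 Pa.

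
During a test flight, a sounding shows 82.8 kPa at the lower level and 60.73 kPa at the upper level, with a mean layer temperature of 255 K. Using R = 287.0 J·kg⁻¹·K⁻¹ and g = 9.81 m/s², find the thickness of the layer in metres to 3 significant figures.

Δz ≈ 2310 m

Hypsometric equation: Δz = (R T̄/g) ln(P₁/P₂).
R T̄/g = 287.0 × 255 / 9.81 = 7460.2 m.
ln(82.8/60.73) = ln(1.3634) = 0.30998.
Δz = 7460.2 × 0.30998 = 2312.5 m.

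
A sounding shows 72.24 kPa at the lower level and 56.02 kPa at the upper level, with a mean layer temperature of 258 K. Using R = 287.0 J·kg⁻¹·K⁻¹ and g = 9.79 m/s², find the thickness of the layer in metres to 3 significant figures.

Δz ≈ 1920 m

Hypsometric equation: Δz = (R T̄/g) ln(P₁/P₂).
R T̄/g = 287.0 × 258 / 9.79 = 7563.4 m.
ln(72.24/56.02) = ln(1.2895) = 0.25425.
Δz = 7563.4 × 0.25425 = 1923.0 m.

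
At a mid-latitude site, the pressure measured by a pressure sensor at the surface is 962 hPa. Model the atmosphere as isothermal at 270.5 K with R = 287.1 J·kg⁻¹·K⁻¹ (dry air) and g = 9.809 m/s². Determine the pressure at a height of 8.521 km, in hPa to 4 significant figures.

Scale height: H = RT/g = 287.1 × 270.5 / 9.809 = 7917.3 m.
Barometric formula: P = P₀ exp(−z/H).
z/H = 8521.0/7917.3 = 1.0763; exp(−1.0763) = 0.34085.
P = 962 × 0.34085 = 327.90 hPa.

P ≈ 327.9 hPa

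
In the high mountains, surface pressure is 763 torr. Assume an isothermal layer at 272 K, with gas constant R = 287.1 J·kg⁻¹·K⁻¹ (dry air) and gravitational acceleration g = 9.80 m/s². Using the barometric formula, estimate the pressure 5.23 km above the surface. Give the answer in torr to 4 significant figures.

P ≈ 395.8 torr

Scale height: H = RT/g = 287.1 × 272 / 9.80 = 7968.5 m.
Barometric formula: P = P₀ exp(−z/H).
z/H = 5230.0/7968.5 = 0.65633; exp(−0.65633) = 0.51875.
P = 763 × 0.51875 = 395.81 torr.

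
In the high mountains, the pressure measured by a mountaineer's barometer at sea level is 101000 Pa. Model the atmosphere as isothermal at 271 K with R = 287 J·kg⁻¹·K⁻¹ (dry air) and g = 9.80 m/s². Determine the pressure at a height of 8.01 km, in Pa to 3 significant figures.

P ≈ 36800 Pa

Scale height: H = RT/g = 287 × 271 / 9.80 = 7936.4 m.
Barometric formula: P = P₀ exp(−z/H).
z/H = 8010.0/7936.4 = 1.0093; exp(−1.0093) = 0.36447.
P = 101000 × 0.36447 = 36811 Pa.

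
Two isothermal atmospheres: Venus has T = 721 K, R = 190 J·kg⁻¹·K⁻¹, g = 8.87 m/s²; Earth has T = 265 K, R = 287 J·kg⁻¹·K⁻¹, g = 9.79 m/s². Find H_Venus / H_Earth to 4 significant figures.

H_Venus/H_Earth ≈ 1.988

H = RT/g for each body.
H_Venus = 190 × 721 / 8.87 = 15444 m.
H_Earth = 287 × 265 / 9.79 = 7768.6 m.
H_Venus/H_Earth = 15444/7768.6 = 1.9880.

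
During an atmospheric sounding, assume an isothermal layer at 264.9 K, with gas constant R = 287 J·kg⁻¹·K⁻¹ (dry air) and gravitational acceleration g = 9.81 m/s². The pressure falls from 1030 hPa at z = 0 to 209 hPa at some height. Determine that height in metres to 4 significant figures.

Scale height: H = RT/g = 287 × 264.9 / 9.81 = 7749.9 m.
Invert the barometric formula: z = H ln(P₀/P).
P₀/P = 1030/209 = 4.9282; ln(4.9282) = 1.5950.
z = 7749.9 × 1.5950 = 12361 m.

z ≈ 12360 m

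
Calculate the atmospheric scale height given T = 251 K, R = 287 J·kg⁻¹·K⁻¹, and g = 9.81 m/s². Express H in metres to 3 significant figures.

The scale height of an isothermal atmosphere is H = RT/g.
H = 287 × 251 / 9.81 = 72037/9.81 = 7343.2 m.

H ≈ 7340 m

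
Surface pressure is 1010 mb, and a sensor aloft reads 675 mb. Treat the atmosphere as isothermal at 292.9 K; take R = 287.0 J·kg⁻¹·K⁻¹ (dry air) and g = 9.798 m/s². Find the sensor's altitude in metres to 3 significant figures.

Scale height: H = RT/g = 287.0 × 292.9 / 9.798 = 8579.5 m.
Invert the barometric formula: z = H ln(P₀/P).
P₀/P = 1010/675 = 1.4963; ln(1.4963) = 0.40300.
z = 8579.5 × 0.40300 = 3457.5 m.

z ≈ 3460 m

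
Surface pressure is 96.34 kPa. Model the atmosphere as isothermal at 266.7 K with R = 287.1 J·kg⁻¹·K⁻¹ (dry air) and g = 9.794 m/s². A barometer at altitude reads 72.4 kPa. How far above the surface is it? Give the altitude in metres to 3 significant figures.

z ≈ 2230 m

Scale height: H = RT/g = 287.1 × 266.7 / 9.794 = 7818.0 m.
Invert the barometric formula: z = H ln(P₀/P).
P₀/P = 96.34/72.4 = 1.3307; ln(1.3307) = 0.28571.
z = 7818.0 × 0.28571 = 2233.7 m.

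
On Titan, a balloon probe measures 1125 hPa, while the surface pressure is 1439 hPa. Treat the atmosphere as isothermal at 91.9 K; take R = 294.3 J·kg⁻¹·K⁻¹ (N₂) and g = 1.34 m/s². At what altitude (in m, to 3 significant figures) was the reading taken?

Scale height: H = RT/g = 294.3 × 91.9 / 1.34 = 20184 m.
Invert the barometric formula: z = H ln(P₀/P).
P₀/P = 1439/1125 = 1.2791; ln(1.2791) = 0.24616.
z = 20184 × 0.24616 = 4968.5 m.

z ≈ 4970 m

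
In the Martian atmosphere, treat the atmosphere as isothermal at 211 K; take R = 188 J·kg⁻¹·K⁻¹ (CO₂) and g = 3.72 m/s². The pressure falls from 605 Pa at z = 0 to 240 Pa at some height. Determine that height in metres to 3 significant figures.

z ≈ 9860 m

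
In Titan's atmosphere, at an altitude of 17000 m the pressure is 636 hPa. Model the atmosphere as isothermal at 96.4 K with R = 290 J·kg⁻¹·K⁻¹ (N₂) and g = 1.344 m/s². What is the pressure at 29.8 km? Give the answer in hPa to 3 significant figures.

P ≈ 344 hPa

Scale height: H = RT/g = 290 × 96.4 / 1.344 = 20801 m.
Between two levels, P₂ = P₁ exp(−Δz/H) with Δz = z₂ − z₁.
Δz = 29800 − 17000 = 12800 m; Δz/H = 12800/20801 = 0.61536.
P₂ = 636 × exp(−0.61536) = 636 × 0.54045 = 343.73 hPa.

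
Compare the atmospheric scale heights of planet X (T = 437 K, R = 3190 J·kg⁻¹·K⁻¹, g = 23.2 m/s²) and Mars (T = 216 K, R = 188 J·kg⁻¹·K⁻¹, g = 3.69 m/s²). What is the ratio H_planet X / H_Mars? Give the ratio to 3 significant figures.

H_planet X/H_Mars ≈ 5.46

H = RT/g for each body.
H_planet X = 3190 × 437 / 23.2 = 60088 m.
H_Mars = 188 × 216 / 3.69 = 11005 m.
H_planet X/H_Mars = 60088/11005 = 5.4601.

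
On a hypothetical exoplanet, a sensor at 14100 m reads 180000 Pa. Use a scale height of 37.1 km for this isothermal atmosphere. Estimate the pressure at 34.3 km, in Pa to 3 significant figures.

Between two levels, P₂ = P₁ exp(−Δz/H) with Δz = z₂ − z₁.
Δz = 34300 − 14100 = 20200 m; Δz/H = 20200/37100 = 0.54447.
P₂ = 180000 × exp(−0.54447) = 180000 × 0.58015 = 104430 Pa.

P ≈ 104000 Pa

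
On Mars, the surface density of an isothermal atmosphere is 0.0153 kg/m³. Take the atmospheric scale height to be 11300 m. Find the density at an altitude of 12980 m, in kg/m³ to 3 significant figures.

ρ ≈ 0.00485 kg/m³

In an isothermal atmosphere, density decays like pressure: ρ = ρ₀ exp(−z/H).
z/H = 12980/11300 = 1.1487; exp(−1.1487) = 0.31705.
ρ = 0.0153 × 0.31705 = 0.0048509 kg/m³.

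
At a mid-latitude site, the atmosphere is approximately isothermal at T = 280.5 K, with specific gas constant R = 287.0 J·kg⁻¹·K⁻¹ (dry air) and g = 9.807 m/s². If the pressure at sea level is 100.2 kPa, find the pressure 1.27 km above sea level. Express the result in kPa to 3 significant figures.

P ≈ 85.8 kPa

Scale height: H = RT/g = 287.0 × 280.5 / 9.807 = 8208.8 m.
Barometric formula: P = P₀ exp(−z/H).
z/H = 1270.0/8208.8 = 0.15471; exp(−0.15471) = 0.85666.
P = 100.2 × 0.85666 = 85.837 kPa.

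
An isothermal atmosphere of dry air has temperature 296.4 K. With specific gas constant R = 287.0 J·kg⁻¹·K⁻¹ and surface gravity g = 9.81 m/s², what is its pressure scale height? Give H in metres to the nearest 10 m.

The scale height of an isothermal atmosphere is H = RT/g.
H = 287.0 × 296.4 / 9.81 = 85067/9.81 = 8671.5 m.

H ≈ 8670 m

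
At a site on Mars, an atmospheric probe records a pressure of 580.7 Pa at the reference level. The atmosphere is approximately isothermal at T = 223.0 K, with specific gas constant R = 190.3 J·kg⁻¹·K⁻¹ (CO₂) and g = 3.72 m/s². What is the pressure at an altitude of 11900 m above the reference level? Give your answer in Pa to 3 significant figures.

P ≈ 205 Pa

Scale height: H = RT/g = 190.3 × 223.0 / 3.72 = 11408 m.
Barometric formula: P = P₀ exp(−z/H).
z/H = 11900/11408 = 1.0431; exp(−1.0431) = 0.35236.
P = 580.7 × 0.35236 = 204.62 Pa.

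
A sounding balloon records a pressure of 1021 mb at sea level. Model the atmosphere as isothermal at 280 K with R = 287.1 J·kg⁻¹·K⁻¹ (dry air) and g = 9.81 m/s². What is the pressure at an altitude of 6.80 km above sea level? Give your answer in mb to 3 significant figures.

P ≈ 445 mb

Scale height: H = RT/g = 287.1 × 280 / 9.81 = 8194.5 m.
Barometric formula: P = P₀ exp(−z/H).
z/H = 6800.0/8194.5 = 0.82982; exp(−0.82982) = 0.43613.
P = 1021 × 0.43613 = 445.29 mb.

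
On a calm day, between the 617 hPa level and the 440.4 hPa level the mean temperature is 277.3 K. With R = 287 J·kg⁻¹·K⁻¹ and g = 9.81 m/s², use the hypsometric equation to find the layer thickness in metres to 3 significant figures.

Δz ≈ 2740 m

Hypsometric equation: Δz = (R T̄/g) ln(P₁/P₂).
R T̄/g = 287 × 277.3 / 9.81 = 8112.7 m.
ln(617/440.4) = ln(1.4010) = 0.33719.
Δz = 8112.7 × 0.33719 = 2735.5 m.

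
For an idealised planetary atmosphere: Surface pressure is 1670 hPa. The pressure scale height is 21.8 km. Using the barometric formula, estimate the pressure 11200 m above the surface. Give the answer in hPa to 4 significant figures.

P ≈ 999.1 hPa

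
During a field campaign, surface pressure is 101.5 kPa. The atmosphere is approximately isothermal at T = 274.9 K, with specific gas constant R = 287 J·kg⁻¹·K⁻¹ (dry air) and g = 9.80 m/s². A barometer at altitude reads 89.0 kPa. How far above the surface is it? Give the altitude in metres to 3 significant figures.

Scale height: H = RT/g = 287 × 274.9 / 9.80 = 8050.6 m.
Invert the barometric formula: z = H ln(P₀/P).
P₀/P = 101.5/89.0 = 1.1404; ln(1.1404) = 0.13138.
z = 8050.6 × 0.13138 = 1057.7 m.

z ≈ 1060 m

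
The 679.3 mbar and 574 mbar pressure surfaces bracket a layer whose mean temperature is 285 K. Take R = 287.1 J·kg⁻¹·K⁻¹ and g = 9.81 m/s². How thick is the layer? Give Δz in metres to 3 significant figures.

Hypsometric equation: Δz = (R T̄/g) ln(P₁/P₂).
R T̄/g = 287.1 × 285 / 9.81 = 8340.8 m.
ln(679.3/574) = ln(1.1834) = 0.16839.
Δz = 8340.8 × 0.16839 = 1404.5 m.

Δz ≈ 1400 m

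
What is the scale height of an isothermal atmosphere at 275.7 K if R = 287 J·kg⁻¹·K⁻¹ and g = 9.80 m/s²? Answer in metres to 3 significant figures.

H ≈ 8070 m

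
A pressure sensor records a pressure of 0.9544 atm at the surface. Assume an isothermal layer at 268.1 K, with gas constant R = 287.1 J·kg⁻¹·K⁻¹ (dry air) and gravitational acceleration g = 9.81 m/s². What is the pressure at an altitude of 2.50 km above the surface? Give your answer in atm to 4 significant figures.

P ≈ 0.6940 atm

Scale height: H = RT/g = 287.1 × 268.1 / 9.81 = 7846.2 m.
Barometric formula: P = P₀ exp(−z/H).
z/H = 2500.0/7846.2 = 0.31863; exp(−0.31863) = 0.72714.
P = 0.9544 × 0.72714 = 0.69398 atm.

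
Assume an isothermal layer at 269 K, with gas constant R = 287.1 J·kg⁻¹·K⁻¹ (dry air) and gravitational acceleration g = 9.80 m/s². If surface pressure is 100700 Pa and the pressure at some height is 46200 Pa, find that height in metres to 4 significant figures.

z ≈ 6140 m

Scale height: H = RT/g = 287.1 × 269 / 9.80 = 7880.6 m.
Invert the barometric formula: z = H ln(P₀/P).
P₀/P = 100700/46200 = 2.1797; ln(2.1797) = 0.77919.
z = 7880.6 × 0.77919 = 6140.5 m.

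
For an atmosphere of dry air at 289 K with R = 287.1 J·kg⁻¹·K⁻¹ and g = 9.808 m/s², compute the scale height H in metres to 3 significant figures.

H ≈ 8460 m

The scale height of an isothermal atmosphere is H = RT/g.
H = 287.1 × 289 / 9.808 = 82972/9.808 = 8459.6 m.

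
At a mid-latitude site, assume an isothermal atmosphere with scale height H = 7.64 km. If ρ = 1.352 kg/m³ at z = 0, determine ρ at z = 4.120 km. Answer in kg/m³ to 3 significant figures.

In an isothermal atmosphere, density decays like pressure: ρ = ρ₀ exp(−z/H).
z/H = 4120.0/7640.0 = 0.53927; exp(−0.53927) = 0.58317.
ρ = 1.352 × 0.58317 = 0.78845 kg/m³.

ρ ≈ 0.788 kg/m³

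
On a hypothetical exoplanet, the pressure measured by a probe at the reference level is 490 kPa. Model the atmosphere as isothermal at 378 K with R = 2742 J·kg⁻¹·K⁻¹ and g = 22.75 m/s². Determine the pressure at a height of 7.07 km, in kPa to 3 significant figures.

Scale height: H = RT/g = 2742 × 378 / 22.75 = 45559 m.
Barometric formula: P = P₀ exp(−z/H).
z/H = 7070.0/45559 = 0.15518; exp(−0.15518) = 0.85626.
P = 490 × 0.85626 = 419.57 kPa.

P ≈ 420 kPa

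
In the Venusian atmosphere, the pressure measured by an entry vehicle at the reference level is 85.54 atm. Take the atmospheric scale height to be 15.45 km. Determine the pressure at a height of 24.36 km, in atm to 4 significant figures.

Barometric formula: P = P₀ exp(−z/H).
z/H = 24360/15450 = 1.5767; exp(−1.5767) = 0.20666.
P = 85.54 × 0.20666 = 17.678 atm.

P ≈ 17.68 atm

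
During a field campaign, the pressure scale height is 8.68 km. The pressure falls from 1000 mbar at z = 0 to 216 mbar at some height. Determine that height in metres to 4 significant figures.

z ≈ 13300 m

Invert the barometric formula: z = H ln(P₀/P).
P₀/P = 1000/216 = 4.6296; ln(4.6296) = 1.5325.
z = 8680.0 × 1.5325 = 13302 m.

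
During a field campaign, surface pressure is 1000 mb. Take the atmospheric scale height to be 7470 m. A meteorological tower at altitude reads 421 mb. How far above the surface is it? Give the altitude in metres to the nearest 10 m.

z ≈ 6460 m

Invert the barometric formula: z = H ln(P₀/P).
P₀/P = 1000/421 = 2.3753; ln(2.3753) = 0.86512.
z = 7470.0 × 0.86512 = 6462.4 m.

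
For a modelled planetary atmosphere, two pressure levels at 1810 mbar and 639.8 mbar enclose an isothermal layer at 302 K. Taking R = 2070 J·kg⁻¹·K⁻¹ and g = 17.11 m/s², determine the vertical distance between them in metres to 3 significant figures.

Δz ≈ 38000 m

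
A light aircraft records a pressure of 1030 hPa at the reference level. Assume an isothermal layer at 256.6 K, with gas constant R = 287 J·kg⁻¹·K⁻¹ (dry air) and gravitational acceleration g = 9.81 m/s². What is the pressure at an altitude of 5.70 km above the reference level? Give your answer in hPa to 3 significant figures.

P ≈ 482 hPa

Scale height: H = RT/g = 287 × 256.6 / 9.81 = 7507.1 m.
Barometric formula: P = P₀ exp(−z/H).
z/H = 5700.0/7507.1 = 0.75928; exp(−0.75928) = 0.46800.
P = 1030 × 0.46800 = 482.04 hPa.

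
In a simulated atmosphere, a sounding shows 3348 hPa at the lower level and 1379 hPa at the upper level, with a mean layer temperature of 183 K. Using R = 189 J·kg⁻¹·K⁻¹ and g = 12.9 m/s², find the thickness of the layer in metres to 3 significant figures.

Δz ≈ 2380 m

Hypsometric equation: Δz = (R T̄/g) ln(P₁/P₂).
R T̄/g = 189 × 183 / 12.9 = 2681.2 m.
ln(3348/1379) = ln(2.4278) = 0.88699.
Δz = 2681.2 × 0.88699 = 2378.2 m.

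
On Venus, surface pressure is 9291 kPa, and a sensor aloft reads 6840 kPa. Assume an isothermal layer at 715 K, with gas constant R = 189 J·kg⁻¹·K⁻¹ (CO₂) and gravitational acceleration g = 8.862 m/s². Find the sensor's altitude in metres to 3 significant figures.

Scale height: H = RT/g = 189 × 715 / 8.862 = 15249 m.
Invert the barometric formula: z = H ln(P₀/P).
P₀/P = 9291/6840 = 1.3583; ln(1.3583) = 0.30623.
z = 15249 × 0.30623 = 4669.7 m.

z ≈ 4670 m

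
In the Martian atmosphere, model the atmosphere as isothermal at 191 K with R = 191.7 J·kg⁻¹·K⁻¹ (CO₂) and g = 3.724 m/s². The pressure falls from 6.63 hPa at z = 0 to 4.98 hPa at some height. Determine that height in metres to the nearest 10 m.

z ≈ 2810 m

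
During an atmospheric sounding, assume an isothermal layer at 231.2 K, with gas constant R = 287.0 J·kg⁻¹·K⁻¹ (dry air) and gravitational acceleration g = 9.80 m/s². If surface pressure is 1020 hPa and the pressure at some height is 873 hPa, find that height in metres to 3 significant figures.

Scale height: H = RT/g = 287.0 × 231.2 / 9.80 = 6770.9 m.
Invert the barometric formula: z = H ln(P₀/P).
P₀/P = 1020/873 = 1.1684; ln(1.1684) = 0.15564.
z = 6770.9 × 0.15564 = 1053.8 m.

z ≈ 1050 m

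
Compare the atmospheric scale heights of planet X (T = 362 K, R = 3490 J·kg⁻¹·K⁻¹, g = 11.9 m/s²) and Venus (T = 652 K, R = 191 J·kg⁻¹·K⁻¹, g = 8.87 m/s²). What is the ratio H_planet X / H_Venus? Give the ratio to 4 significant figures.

H_planet X/H_Venus ≈ 7.562

H = RT/g for each body.
H_planet X = 3490 × 362 / 11.9 = 106170 m.
H_Venus = 191 × 652 / 8.87 = 14040 m.
H_planet X/H_Venus = 106170/14040 = 7.5620.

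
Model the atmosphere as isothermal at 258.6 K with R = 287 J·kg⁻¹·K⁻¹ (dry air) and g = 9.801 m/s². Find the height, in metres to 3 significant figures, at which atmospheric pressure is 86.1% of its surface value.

z ≈ 1130 m

Scale height: H = RT/g = 287 × 258.6 / 9.801 = 7572.5 m.
Set P/P₀ = exp(−z/H) = 0.861, so z = −H ln(0.861).
−ln(0.861) = 0.14966; z = 7572.5 × 0.14966 = 1133.3 m.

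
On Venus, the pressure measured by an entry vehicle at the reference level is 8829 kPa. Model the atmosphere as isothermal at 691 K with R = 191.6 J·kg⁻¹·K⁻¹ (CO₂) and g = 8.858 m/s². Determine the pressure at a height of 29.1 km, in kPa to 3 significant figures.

P ≈ 1260 kPa

Scale height: H = RT/g = 191.6 × 691 / 8.858 = 14946 m.
Barometric formula: P = P₀ exp(−z/H).
z/H = 29100/14946 = 1.9470; exp(−1.9470) = 0.14270.
P = 8829 × 0.14270 = 1259.9 kPa.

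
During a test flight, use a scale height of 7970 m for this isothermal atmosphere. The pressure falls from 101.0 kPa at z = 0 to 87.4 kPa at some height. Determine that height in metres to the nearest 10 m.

Invert the barometric formula: z = H ln(P₀/P).
P₀/P = 101.0/87.4 = 1.1556; ln(1.1556) = 0.14462.
z = 7970.0 × 0.14462 = 1152.6 m.

z ≈ 1150 m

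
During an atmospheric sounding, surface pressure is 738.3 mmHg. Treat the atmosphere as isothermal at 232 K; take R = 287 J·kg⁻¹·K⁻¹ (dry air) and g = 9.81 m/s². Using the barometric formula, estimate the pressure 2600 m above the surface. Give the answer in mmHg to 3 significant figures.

P ≈ 503 mmHg

Scale height: H = RT/g = 287 × 232 / 9.81 = 6787.4 m.
Barometric formula: P = P₀ exp(−z/H).
z/H = 2600.0/6787.4 = 0.38306; exp(−0.38306) = 0.68177.
P = 738.3 × 0.68177 = 503.35 mmHg.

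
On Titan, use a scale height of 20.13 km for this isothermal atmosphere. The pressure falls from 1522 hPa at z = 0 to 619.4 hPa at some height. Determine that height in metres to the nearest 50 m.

z ≈ 18100 m

Invert the barometric formula: z = H ln(P₀/P).
P₀/P = 1522/619.4 = 2.4572; ln(2.4572) = 0.89902.
z = 20130 × 0.89902 = 18097 m.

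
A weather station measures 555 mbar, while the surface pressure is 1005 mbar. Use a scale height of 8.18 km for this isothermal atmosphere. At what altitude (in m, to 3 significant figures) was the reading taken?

z ≈ 4860 m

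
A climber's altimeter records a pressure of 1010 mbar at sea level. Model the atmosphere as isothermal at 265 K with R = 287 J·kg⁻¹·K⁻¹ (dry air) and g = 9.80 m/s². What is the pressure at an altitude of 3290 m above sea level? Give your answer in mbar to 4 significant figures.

P ≈ 661.0 mbar

Scale height: H = RT/g = 287 × 265 / 9.80 = 7760.7 m.
Barometric formula: P = P₀ exp(−z/H).
z/H = 3290.0/7760.7 = 0.42393; exp(−0.42393) = 0.65447.
P = 1010 × 0.65447 = 661.01 mbar.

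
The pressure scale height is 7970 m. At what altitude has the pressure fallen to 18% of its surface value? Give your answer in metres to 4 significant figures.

Set P/P₀ = exp(−z/H) = 0.18, so z = −H ln(0.18).
−ln(0.18) = 1.7148; z = 7970.0 × 1.7148 = 13667 m.

z ≈ 13670 m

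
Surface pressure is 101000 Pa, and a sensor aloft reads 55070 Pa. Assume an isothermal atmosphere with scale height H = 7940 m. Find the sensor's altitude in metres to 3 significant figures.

z ≈ 4820 m

Invert the barometric formula: z = H ln(P₀/P).
P₀/P = 101000/55070 = 1.8340; ln(1.8340) = 0.60650.
z = 7940.0 × 0.60650 = 4815.6 m.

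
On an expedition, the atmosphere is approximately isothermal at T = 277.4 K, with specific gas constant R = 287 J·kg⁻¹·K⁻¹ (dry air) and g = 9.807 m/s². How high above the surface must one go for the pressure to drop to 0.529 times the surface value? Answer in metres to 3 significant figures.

z ≈ 5170 m

Scale height: H = RT/g = 287 × 277.4 / 9.807 = 8118.1 m.
Set P/P₀ = exp(−z/H) = 0.529, so z = −H ln(0.529).
−ln(0.529) = 0.63677; z = 8118.1 × 0.63677 = 5169.4 m.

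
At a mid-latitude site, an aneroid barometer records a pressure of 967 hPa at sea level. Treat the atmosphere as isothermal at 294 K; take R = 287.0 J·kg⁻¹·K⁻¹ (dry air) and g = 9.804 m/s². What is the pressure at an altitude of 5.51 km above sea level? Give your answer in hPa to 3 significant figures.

Scale height: H = RT/g = 287.0 × 294 / 9.804 = 8606.5 m.
Barometric formula: P = P₀ exp(−z/H).
z/H = 5510.0/8606.5 = 0.64021; exp(−0.64021) = 0.52718.
P = 967 × 0.52718 = 509.78 hPa.

P ≈ 510 hPa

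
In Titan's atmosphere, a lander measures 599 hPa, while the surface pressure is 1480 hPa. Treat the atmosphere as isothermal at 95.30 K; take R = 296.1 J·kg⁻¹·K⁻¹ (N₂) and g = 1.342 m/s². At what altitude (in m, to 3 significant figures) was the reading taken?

z ≈ 19000 m

Scale height: H = RT/g = 296.1 × 95.30 / 1.342 = 21027 m.
Invert the barometric formula: z = H ln(P₀/P).
P₀/P = 1480/599 = 2.4708; ln(2.4708) = 0.90454.
z = 21027 × 0.90454 = 19020 m.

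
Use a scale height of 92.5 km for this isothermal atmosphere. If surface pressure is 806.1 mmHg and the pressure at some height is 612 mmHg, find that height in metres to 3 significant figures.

z ≈ 25500 m

Invert the barometric formula: z = H ln(P₀/P).
P₀/P = 806.1/612 = 1.3172; ln(1.3172) = 0.27551.
z = 92500 × 0.27551 = 25485 m.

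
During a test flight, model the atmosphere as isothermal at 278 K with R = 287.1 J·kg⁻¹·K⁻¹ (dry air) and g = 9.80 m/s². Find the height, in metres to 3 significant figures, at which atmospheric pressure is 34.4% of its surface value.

Scale height: H = RT/g = 287.1 × 278 / 9.80 = 8144.3 m.
Set P/P₀ = exp(−z/H) = 0.344, so z = −H ln(0.344).
−ln(0.344) = 1.0671; z = 8144.3 × 1.0671 = 8690.8 m.

z ≈ 8690 m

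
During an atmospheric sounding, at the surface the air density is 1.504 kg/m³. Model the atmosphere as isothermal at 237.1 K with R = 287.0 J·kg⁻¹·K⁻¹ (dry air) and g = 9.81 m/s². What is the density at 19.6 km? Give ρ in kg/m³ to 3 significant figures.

ρ ≈ 0.0891 kg/m³

Scale height: H = RT/g = 287.0 × 237.1 / 9.81 = 6936.6 m.
In an isothermal atmosphere, density decays like pressure: ρ = ρ₀ exp(−z/H).
z/H = 19600/6936.6 = 2.8256; exp(−2.8256) = 0.059273.
ρ = 1.504 × 0.059273 = 0.089147 kg/m³.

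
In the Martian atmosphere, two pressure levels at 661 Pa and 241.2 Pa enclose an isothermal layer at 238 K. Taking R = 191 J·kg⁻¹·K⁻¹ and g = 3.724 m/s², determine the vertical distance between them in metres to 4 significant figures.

Δz ≈ 12310 m

Hypsometric equation: Δz = (R T̄/g) ln(P₁/P₂).
R T̄/g = 191 × 238 / 3.724 = 12207 m.
ln(661/241.2) = ln(2.7405) = 1.0081.
Δz = 12207 × 1.0081 = 12306 m.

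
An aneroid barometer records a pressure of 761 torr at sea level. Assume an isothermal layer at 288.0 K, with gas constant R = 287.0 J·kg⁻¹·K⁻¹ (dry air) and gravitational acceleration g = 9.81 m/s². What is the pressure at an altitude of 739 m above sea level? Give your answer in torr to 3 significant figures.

Scale height: H = RT/g = 287.0 × 288.0 / 9.81 = 8425.7 m.
Barometric formula: P = P₀ exp(−z/H).
z/H = 739.00/8425.7 = 0.087708; exp(−0.087708) = 0.91603.
P = 761 × 0.91603 = 697.10 torr.

P ≈ 697 torr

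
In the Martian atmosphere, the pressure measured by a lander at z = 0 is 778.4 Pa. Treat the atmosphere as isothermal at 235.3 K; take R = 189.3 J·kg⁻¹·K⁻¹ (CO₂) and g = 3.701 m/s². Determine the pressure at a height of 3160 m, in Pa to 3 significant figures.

Scale height: H = RT/g = 189.3 × 235.3 / 3.701 = 12035 m.
Barometric formula: P = P₀ exp(−z/H).
z/H = 3160.0/12035 = 0.26257; exp(−0.26257) = 0.76907.
P = 778.4 × 0.76907 = 598.64 Pa.

P ≈ 599 Pa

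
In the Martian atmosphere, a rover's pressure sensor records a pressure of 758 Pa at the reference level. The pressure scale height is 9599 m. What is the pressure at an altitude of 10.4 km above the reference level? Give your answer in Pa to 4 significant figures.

P ≈ 256.5 Pa

Barometric formula: P = P₀ exp(−z/H).
z/H = 10400/9599.0 = 1.0834; exp(−1.0834) = 0.33844.
P = 758 × 0.33844 = 256.54 Pa.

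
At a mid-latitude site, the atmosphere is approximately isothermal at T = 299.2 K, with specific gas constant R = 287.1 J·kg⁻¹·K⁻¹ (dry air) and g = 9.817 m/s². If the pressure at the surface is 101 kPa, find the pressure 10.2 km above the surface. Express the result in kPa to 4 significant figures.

P ≈ 31.48 kPa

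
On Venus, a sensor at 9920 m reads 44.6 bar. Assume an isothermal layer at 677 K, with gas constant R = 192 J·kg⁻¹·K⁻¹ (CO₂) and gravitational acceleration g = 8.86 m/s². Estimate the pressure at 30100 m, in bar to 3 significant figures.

P ≈ 11.3 bar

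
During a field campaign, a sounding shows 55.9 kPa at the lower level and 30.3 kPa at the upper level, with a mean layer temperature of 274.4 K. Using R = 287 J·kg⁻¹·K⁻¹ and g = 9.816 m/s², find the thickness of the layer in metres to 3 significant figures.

Δz ≈ 4910 m

Hypsometric equation: Δz = (R T̄/g) ln(P₁/P₂).
R T̄/g = 287 × 274.4 / 9.816 = 8022.9 m.
ln(55.9/30.3) = ln(1.8449) = 0.61243.
Δz = 8022.9 × 0.61243 = 4913.5 m.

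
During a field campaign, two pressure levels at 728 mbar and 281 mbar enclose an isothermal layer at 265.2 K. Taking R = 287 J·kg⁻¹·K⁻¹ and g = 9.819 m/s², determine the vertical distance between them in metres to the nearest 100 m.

Δz ≈ 7400 m

Hypsometric equation: Δz = (R T̄/g) ln(P₁/P₂).
R T̄/g = 287 × 265.2 / 9.819 = 7751.5 m.
ln(728/281) = ln(2.5907) = 0.95193.
Δz = 7751.5 × 0.95193 = 7378.9 m.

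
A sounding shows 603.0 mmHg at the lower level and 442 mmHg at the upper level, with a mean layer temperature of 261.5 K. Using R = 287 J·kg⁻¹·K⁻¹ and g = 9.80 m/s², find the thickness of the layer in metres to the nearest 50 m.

Hypsometric equation: Δz = (R T̄/g) ln(P₁/P₂).
R T̄/g = 287 × 261.5 / 9.80 = 7658.2 m.
ln(603.0/442) = ln(1.3643) = 0.31064.
Δz = 7658.2 × 0.31064 = 2378.9 m.

Δz ≈ 2400 m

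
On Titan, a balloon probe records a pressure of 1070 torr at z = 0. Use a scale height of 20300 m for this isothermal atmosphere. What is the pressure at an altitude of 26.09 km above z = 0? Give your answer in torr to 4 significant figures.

P ≈ 296.0 torr

Barometric formula: P = P₀ exp(−z/H).
z/H = 26090/20300 = 1.2852; exp(−1.2852) = 0.27660.
P = 1070 × 0.27660 = 295.96 torr.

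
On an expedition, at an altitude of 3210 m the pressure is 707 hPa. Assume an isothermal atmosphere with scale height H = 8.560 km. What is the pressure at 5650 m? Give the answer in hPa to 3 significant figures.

P ≈ 532 hPa

Between two levels, P₂ = P₁ exp(−Δz/H) with Δz = z₂ − z₁.
Δz = 5650.0 − 3210.0 = 2440.0 m; Δz/H = 2440.0/8560.0 = 0.28505.
P₂ = 707 × exp(−0.28505) = 707 × 0.75198 = 531.65 hPa.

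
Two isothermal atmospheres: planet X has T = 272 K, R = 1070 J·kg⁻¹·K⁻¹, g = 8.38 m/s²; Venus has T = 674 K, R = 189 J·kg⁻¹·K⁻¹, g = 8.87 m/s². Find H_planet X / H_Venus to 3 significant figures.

H_planet X/H_Venus ≈ 2.42

H = RT/g for each body.
H_planet X = 1070 × 272 / 8.38 = 34730 m.
H_Venus = 189 × 674 / 8.87 = 14361 m.
H_planet X/H_Venus = 34730/14361 = 2.4184.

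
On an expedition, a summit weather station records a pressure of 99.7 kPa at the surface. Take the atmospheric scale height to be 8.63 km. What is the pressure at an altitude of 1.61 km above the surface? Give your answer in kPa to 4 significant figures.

P ≈ 82.73 kPa

Barometric formula: P = P₀ exp(−z/H).
z/H = 1610.0/8630.0 = 0.18656; exp(−0.18656) = 0.82981.
P = 99.7 × 0.82981 = 82.732 kPa.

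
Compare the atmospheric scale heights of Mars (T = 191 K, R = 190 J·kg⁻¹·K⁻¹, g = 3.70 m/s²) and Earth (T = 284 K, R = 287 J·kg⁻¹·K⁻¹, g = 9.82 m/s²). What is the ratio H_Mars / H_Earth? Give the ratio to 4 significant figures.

H = RT/g for each body.
H_Mars = 190 × 191 / 3.70 = 9808.1 m.
H_Earth = 287 × 284 / 9.82 = 8300.2 m.
H_Mars/H_Earth = 9808.1/8300.2 = 1.1817.

H_Mars/H_Earth ≈ 1.182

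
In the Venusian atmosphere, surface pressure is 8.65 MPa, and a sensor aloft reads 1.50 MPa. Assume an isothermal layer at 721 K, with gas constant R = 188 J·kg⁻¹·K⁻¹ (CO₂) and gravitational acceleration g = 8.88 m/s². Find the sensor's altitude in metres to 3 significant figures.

z ≈ 26700 m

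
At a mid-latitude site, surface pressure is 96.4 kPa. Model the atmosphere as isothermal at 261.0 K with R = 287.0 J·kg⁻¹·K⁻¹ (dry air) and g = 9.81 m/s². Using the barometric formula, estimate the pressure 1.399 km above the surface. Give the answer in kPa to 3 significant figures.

Scale height: H = RT/g = 287.0 × 261.0 / 9.81 = 7635.8 m.
Barometric formula: P = P₀ exp(−z/H).
z/H = 1399.0/7635.8 = 0.18322; exp(−0.18322) = 0.83258.
P = 96.4 × 0.83258 = 80.261 kPa.

P ≈ 80.3 kPa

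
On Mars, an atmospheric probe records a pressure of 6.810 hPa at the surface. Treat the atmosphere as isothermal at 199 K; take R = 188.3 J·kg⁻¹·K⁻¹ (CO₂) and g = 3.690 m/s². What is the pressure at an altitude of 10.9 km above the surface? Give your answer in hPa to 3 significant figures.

P ≈ 2.33 hPa

Scale height: H = RT/g = 188.3 × 199 / 3.690 = 10155 m.
Barometric formula: P = P₀ exp(−z/H).
z/H = 10900/10155 = 1.0734; exp(−1.0734) = 0.34184.
P = 6.810 × 0.34184 = 2.3279 hPa.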